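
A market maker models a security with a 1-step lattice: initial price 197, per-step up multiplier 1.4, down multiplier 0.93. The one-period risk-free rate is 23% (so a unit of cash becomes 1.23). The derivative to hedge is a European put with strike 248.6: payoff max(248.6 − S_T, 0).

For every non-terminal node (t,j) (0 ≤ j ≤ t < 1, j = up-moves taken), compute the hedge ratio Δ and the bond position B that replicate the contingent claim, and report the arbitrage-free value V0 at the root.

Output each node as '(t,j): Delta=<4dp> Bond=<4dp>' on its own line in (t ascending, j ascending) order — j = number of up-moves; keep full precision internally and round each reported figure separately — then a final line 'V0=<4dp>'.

(0,0): Delta=-0.7062 Bond=158.3567
V0=19.2290

Under the risk-neutral measure, an up-move has probability p* = (R−d)/(u−d) = 0.6383 and values discount at R = 1.23.
Payoff layer (t=1): V(1,0)=65.3900, V(1,1)=0.0000
(0,0): S=197.0000. Δ = (V_up−V_dn)/(S_up−S_dn) = (0.0000−65.3900)/(275.8000−183.2100) = -0.7062. V = [p*·0.0000 + (1−p*)·65.3900]/1.23 = 19.2290. B = V − Δ·S = 158.3567.
Self-financing check: at every node Δ·S+B equals the discounted successor values.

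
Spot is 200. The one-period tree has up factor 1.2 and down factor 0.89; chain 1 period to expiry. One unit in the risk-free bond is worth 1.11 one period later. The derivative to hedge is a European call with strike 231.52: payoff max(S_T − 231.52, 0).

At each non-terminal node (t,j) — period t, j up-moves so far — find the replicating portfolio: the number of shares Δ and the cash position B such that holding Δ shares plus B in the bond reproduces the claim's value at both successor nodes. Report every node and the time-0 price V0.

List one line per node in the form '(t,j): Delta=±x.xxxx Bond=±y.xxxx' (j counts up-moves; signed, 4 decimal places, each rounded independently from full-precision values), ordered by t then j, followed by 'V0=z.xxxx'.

No-arbitrage ⇒ martingale measure with p* = (R−d)/(u−d) = 0.7097.
At expiry t=1: V(1,0)=0.0000, V(1,1)=8.4800
Node (0,0) S=200.0000: V=(p*·8.4800+(1−p*)·0.0000)/1.11=5.4217; Δ=(8.4800−0.0000)/(240.0000−178.0000)=0.1368; B=V−Δ·S=-21.9332
Root portfolio cost Δ·200+B reproduces V0=5.4217.

(0,0): Delta=0.1368 Bond=-21.9332
V0=5.4217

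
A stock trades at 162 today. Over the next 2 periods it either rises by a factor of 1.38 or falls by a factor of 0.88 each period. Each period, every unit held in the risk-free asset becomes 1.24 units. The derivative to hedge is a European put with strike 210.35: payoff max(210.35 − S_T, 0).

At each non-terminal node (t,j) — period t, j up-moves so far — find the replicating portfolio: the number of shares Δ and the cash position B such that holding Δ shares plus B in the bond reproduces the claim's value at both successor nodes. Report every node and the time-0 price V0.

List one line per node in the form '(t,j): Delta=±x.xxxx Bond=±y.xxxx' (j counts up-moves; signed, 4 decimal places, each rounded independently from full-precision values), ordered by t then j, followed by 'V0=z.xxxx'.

Risk-neutral probability p* = (R−d)/(u−d) = (1.24−0.88)/(1.38−0.88) = 0.7200.
At expiry t=2: V(2,0)=84.8972, V(2,1)=13.6172, V(2,2)=0.0000
Node (1,0) S=142.5600: V=(p*·13.6172+(1−p*)·84.8972)/1.24=27.0771; Δ=(13.6172−84.8972)/(196.7328−125.4528)=-1.0000; B=V−Δ·S=169.6371
Node (1,1) S=223.5600: V=(p*·0.0000+(1−p*)·13.6172)/1.24=3.0749; Δ=(0.0000−13.6172)/(308.5128−196.7328)=-0.1218; B=V−Δ·S=30.3093
Node (0,0) S=162.0000: V=(p*·3.0749+(1−p*)·27.0771)/1.24=7.8996; Δ=(3.0749−27.0771)/(223.5600−142.5600)=-0.2963; B=V−Δ·S=55.9041
Check: Δ(0,0)·S0 + B(0,0) = 7.8996 = V0.

(0,0): Delta=-0.2963 Bond=55.9041
(1,0): Delta=-1.0000 Bond=169.6371
(1,1): Delta=-0.1218 Bond=30.3093
V0=7.8996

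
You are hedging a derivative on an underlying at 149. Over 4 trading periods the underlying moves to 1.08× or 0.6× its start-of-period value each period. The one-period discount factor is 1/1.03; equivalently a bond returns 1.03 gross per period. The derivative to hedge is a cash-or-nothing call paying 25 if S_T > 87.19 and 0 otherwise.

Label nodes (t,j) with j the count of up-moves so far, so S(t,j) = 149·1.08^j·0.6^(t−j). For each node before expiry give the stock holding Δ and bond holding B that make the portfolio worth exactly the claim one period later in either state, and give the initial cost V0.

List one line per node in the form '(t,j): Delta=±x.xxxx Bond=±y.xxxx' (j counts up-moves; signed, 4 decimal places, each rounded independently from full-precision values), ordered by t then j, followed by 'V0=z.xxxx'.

(0,0): Delta=0.0802 Bond=9.0057
(1,0): Delta=0.4407 Bond=-22.9505
(1,1): Delta=0.0569 Bond=13.0231
(2,0): Delta=0.0000 Bond=0.0000
(2,1): Delta=0.4692 Bond=-26.3878
(2,2): Delta=0.0303 Bond=18.0419
(3,0): Delta=0.0000 Bond=0.0000
(3,1): Delta=0.0000 Bond=0.0000
(3,2): Delta=0.4995 Bond=-30.3398
(3,3): Delta=0.0000 Bond=24.2718
V0=20.9591

Under the risk-neutral measure, an up-move has probability p* = (R−d)/(u−d) = 0.8958 and values discount at R = 1.03.
Terminal payoffs: V(4,0)=0.0000, V(4,1)=0.0000, V(4,2)=0.0000, V(4,3)=25.0000, V(4,4)=25.0000
Node (3,0) S=32.1840: V=(p*·0.0000+(1−p*)·0.0000)/1.03=0.0000; Δ=(0.0000−0.0000)/(34.7587−19.3104)=0.0000; B=V−Δ·S=0.0000
Node (3,1) S=57.9312: V=(p*·0.0000+(1−p*)·0.0000)/1.03=0.0000; Δ=(0.0000−0.0000)/(62.5657−34.7587)=0.0000; B=V−Δ·S=0.0000
Node (3,2) S=104.2762: V=(p*·25.0000+(1−p*)·0.0000)/1.03=21.7435; Δ=(25.0000−0.0000)/(112.6183−62.5657)=0.4995; B=V−Δ·S=-30.3398
Node (3,3) S=187.6971: V=(p*·25.0000+(1−p*)·25.0000)/1.03=24.2718; Δ=(25.0000−25.0000)/(202.7129−112.6183)=0.0000; B=V−Δ·S=24.2718
Node (2,0) S=53.6400: V=(p*·0.0000+(1−p*)·0.0000)/1.03=0.0000; Δ=(0.0000−0.0000)/(57.9312−32.1840)=0.0000; B=V−Δ·S=0.0000
Node (2,1) S=96.5520: V=(p*·21.7435+(1−p*)·0.0000)/1.03=18.9112; Δ=(21.7435−0.0000)/(104.2762−57.9312)=0.4692; B=V−Δ·S=-26.3878
Node (2,2) S=173.7936: V=(p*·24.2718+(1−p*)·21.7435)/1.03=23.3092; Δ=(24.2718−21.7435)/(187.6971−104.2762)=0.0303; B=V−Δ·S=18.0419
Node (1,0) S=89.4000: V=(p*·18.9112+(1−p*)·0.0000)/1.03=16.4479; Δ=(18.9112−0.0000)/(96.5520−53.6400)=0.4407; B=V−Δ·S=-22.9505
Node (1,1) S=160.9200: V=(p*·23.3092+(1−p*)·18.9112)/1.03=22.1855; Δ=(23.3092−18.9112)/(173.7936−96.5520)=0.0569; B=V−Δ·S=13.0231
Node (0,0) S=149.0000: V=(p*·22.1855+(1−p*)·16.4479)/1.03=20.9591; Δ=(22.1855−16.4479)/(160.9200−89.4000)=0.0802; B=V−Δ·S=9.0057
Root portfolio cost Δ·149+B reproduces V0=20.9591.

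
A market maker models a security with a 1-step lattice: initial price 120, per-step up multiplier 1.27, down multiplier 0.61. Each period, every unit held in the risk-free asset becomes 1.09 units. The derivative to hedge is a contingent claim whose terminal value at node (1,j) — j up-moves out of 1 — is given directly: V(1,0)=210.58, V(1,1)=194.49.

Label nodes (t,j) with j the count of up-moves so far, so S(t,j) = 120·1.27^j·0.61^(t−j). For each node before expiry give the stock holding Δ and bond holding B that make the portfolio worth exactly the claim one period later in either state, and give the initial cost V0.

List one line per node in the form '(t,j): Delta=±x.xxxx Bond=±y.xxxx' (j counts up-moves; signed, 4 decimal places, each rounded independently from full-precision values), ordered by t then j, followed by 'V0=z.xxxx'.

Since d<R<u, set p* = (R−d)/(u−d) = 0.7273; price each node as the discounted p*-expectation of its children.
Terminal payoffs: V(1,0)=210.5800, V(1,1)=194.4900
(0,0): S=120.0000. Δ = (V_up−V_dn)/(S_up−S_dn) = (194.4900−210.5800)/(152.4000−73.2000) = -0.2032. V = [p*·194.4900 + (1−p*)·210.5800]/1.09 = 182.4570. B = V − Δ·S = 206.8358.
The time-0 hedge costs 182.4570, which is the no-arbitrage price.

(0,0): Delta=-0.2032 Bond=206.8358
V0=182.4570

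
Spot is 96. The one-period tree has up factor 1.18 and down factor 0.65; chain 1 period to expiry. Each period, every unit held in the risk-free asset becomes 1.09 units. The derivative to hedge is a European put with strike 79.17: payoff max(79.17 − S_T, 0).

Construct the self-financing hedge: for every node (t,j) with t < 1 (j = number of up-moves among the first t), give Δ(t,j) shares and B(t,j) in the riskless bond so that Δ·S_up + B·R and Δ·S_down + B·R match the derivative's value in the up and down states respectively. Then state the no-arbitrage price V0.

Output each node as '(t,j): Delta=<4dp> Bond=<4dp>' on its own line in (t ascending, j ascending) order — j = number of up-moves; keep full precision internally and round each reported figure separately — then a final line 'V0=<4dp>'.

Since d<R<u, set p* = (R−d)/(u−d) = 0.8302; price each node as the discounted p*-expectation of its children.
At expiry t=1: V(1,0)=16.7700, V(1,1)=0.0000
Node (0,0) S=96.0000: V=(p*·0.0000+(1−p*)·16.7700)/1.09=2.6126; Δ=(0.0000−16.7700)/(113.2800−62.4000)=-0.3296; B=V−Δ·S=34.2541
The time-0 hedge costs 2.6126, which is the no-arbitrage price.

(0,0): Delta=-0.3296 Bond=34.2541
V0=2.6126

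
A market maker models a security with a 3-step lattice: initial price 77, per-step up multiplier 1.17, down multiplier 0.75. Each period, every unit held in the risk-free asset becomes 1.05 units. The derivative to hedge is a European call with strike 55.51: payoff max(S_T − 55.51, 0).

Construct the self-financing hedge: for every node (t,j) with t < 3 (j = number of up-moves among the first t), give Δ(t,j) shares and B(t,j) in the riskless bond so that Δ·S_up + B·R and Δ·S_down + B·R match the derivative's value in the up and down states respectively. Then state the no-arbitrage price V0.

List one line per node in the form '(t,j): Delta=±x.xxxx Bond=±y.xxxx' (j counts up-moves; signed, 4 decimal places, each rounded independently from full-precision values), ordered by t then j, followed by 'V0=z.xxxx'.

Risk-neutral probability p* = (R−d)/(u−d) = (1.05−0.75)/(1.17−0.75) = 0.7143.
Terminal payoffs: V(3,0)=0.0000, V(3,1)=0.0000, V(3,2)=23.5440, V(3,3)=67.8142
Node (2,0) S=43.3125: V=(p*·0.0000+(1−p*)·0.0000)/1.05=0.0000; Δ=(0.0000−0.0000)/(50.6756−32.4844)=0.0000; B=V−Δ·S=0.0000
Node (2,1) S=67.5675: V=(p*·23.5440+(1−p*)·0.0000)/1.05=16.0163; Δ=(23.5440−0.0000)/(79.0540−50.6756)=0.8296; B=V−Δ·S=-40.0408
Node (2,2) S=105.4053: V=(p*·67.8142+(1−p*)·23.5440)/1.05=52.5386; Δ=(67.8142−23.5440)/(123.3242−79.0540)=1.0000; B=V−Δ·S=-52.8667
Node (1,0) S=57.7500: V=(p*·16.0163+(1−p*)·0.0000)/1.05=10.8954; Δ=(16.0163−0.0000)/(67.5675−43.3125)=0.6603; B=V−Δ·S=-27.2386
Node (1,1) S=90.0900: V=(p*·52.5386+(1−p*)·16.0163)/1.05=40.0987; Δ=(52.5386−16.0163)/(105.4053−67.5675)=0.9652; B=V−Δ·S=-46.8592
Node (0,0) S=77.0000: V=(p*·40.0987+(1−p*)·10.8954)/1.05=30.2428; Δ=(40.0987−10.8954)/(90.0900−57.7500)=0.9030; B=V−Δ·S=-39.2889
The time-0 hedge costs 30.2428, which is the no-arbitrage price.

(0,0): Delta=0.9030 Bond=-39.2889
(1,0): Delta=0.6603 Bond=-27.2386
(1,1): Delta=0.9652 Bond=-46.8592
(2,0): Delta=0.0000 Bond=0.0000
(2,1): Delta=0.8296 Bond=-40.0408
(2,2): Delta=1.0000 Bond=-52.8667
V0=30.2428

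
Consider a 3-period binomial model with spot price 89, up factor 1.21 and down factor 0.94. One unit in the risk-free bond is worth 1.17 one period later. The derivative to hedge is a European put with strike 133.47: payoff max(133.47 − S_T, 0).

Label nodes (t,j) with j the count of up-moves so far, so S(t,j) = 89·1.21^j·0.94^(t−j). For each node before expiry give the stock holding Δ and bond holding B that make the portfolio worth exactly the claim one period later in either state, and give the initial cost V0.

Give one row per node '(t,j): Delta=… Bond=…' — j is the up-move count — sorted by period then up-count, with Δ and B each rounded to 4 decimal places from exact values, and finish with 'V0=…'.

No-arbitrage ⇒ martingale measure with p* = (R−d)/(u−d) = 0.8519.
Terminal values V(3,·): V(3,0)=59.5480, V(3,1)=38.3151, V(3,2)=10.9834, V(3,3)=0.0000
Node (2,0) S=78.6404: V=(p*·38.3151+(1−p*)·59.5480)/1.17=35.4365; Δ=(38.3151−59.5480)/(95.1549−73.9220)=-1.0000; B=V−Δ·S=114.0769
Node (2,1) S=101.2286: V=(p*·10.9834+(1−p*)·38.3151)/1.17=12.8483; Δ=(10.9834−38.3151)/(122.4866−95.1549)=-1.0000; B=V−Δ·S=114.0769
Node (2,2) S=130.3049: V=(p*·0.0000+(1−p*)·10.9834)/1.17=1.3907; Δ=(0.0000−10.9834)/(157.6689−122.4866)=-0.3122; B=V−Δ·S=42.0700
Node (1,0) S=83.6600: V=(p*·12.8483+(1−p*)·35.4365)/1.17=13.8416; Δ=(12.8483−35.4365)/(101.2286−78.6404)=-1.0000; B=V−Δ·S=97.5016
Node (1,1) S=107.6900: V=(p*·1.3907+(1−p*)·12.8483)/1.17=2.6395; Δ=(1.3907−12.8483)/(130.3049−101.2286)=-0.3941; B=V−Δ·S=45.0749
Node (0,0) S=89.0000: V=(p*·2.6395+(1−p*)·13.8416)/1.17=3.6744; Δ=(2.6395−13.8416)/(107.6900−83.6600)=-0.4662; B=V−Δ·S=45.1640
The time-0 hedge costs 3.6744, which is the no-arbitrage price.

(0,0): Delta=-0.4662 Bond=45.1640
(1,0): Delta=-1.0000 Bond=97.5016
(1,1): Delta=-0.3941 Bond=45.0749
(2,0): Delta=-1.0000 Bond=114.0769
(2,1): Delta=-1.0000 Bond=114.0769
(2,2): Delta=-0.3122 Bond=42.0700
V0=3.6744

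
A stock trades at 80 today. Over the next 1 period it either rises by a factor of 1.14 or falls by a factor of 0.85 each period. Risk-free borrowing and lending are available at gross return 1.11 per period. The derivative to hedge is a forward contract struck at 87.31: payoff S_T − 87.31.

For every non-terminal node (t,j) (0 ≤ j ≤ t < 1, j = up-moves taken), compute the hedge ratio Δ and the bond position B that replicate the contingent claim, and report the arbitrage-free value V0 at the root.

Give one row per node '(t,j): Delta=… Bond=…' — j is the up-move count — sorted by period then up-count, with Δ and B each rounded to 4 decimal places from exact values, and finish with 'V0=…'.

(0,0): Delta=1.0000 Bond=-78.6577
V0=1.3423

Risk-neutral probability p* = (R−d)/(u−d) = (1.11−0.85)/(1.14−0.85) = 0.8966.
At expiry t=1: V(1,0)=-19.3100, V(1,1)=3.8900
Node (0,0) S=80.0000: V=(p*·3.8900+(1−p*)·-19.3100)/1.11=1.3423; Δ=(3.8900−-19.3100)/(91.2000−68.0000)=1.0000; B=V−Δ·S=-78.6577
Each (Δ,B) replicates both successor values, so the strategy is self-financing and V0 is arbitrage-free.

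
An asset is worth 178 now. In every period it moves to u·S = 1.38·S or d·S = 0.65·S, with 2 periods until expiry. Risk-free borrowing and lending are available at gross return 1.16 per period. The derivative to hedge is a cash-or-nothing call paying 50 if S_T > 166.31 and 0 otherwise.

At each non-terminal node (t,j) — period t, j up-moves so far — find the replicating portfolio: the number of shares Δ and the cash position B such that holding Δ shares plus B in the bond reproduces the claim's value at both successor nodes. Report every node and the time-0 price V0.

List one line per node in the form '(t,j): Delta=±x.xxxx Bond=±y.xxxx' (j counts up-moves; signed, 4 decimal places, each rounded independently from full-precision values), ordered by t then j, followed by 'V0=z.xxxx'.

(0,0): Delta=0.2317 Bond=-23.1149
(1,0): Delta=0.0000 Bond=0.0000
(1,1): Delta=0.2788 Bond=-38.3798
V0=18.1363

Since d<R<u, set p* = (R−d)/(u−d) = 0.6986; price each node as the discounted p*-expectation of its children.
Payoff layer (t=2): V(2,0)=0.0000, V(2,1)=0.0000, V(2,2)=50.0000
Node (1,0) S=115.7000: V=(p*·0.0000+(1−p*)·0.0000)/1.16=0.0000; Δ=(0.0000−0.0000)/(159.6660−75.2050)=0.0000; B=V−Δ·S=0.0000
Node (1,1) S=245.6400: V=(p*·50.0000+(1−p*)·0.0000)/1.16=30.1134; Δ=(50.0000−0.0000)/(338.9832−159.6660)=0.2788; B=V−Δ·S=-38.3798
Node (0,0) S=178.0000: V=(p*·30.1134+(1−p*)·0.0000)/1.16=18.1363; Δ=(30.1134−0.0000)/(245.6400−115.7000)=0.2317; B=V−Δ·S=-23.1149
Root portfolio cost Δ·178+B reproduces V0=18.1363.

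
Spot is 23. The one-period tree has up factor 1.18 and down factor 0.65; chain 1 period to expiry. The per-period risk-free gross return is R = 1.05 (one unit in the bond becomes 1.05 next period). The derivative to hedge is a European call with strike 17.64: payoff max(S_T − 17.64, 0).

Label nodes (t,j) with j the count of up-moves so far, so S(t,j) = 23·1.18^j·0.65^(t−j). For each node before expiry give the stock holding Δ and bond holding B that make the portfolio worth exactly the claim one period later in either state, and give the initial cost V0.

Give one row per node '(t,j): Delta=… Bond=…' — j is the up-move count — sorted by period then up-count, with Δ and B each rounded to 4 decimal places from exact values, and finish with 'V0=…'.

(0,0): Delta=0.7793 Bond=-11.0961
V0=6.8284

Under the risk-neutral measure, an up-move has probability p* = (R−d)/(u−d) = 0.7547 and values discount at R = 1.05.
Payoff layer (t=1): V(1,0)=0.0000, V(1,1)=9.5000
(0,0): S=23.0000. Δ = (V_up−V_dn)/(S_up−S_dn) = (9.5000−0.0000)/(27.1400−14.9500) = 0.7793. V = [p*·9.5000 + (1−p*)·0.0000]/1.05 = 6.8284. B = V − Δ·S = -11.0961.
Root portfolio cost Δ·23+B reproduces V0=6.8284.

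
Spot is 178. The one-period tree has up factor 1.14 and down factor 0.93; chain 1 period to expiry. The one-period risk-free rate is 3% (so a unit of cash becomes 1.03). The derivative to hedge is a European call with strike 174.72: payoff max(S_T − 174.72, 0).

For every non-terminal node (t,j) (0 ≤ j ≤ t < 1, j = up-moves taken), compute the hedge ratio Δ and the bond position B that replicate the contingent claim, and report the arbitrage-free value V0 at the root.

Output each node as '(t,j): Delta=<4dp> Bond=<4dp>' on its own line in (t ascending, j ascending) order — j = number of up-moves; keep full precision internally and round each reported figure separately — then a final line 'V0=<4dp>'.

Risk-neutral probability p* = (R−d)/(u−d) = (1.03−0.93)/(1.14−0.93) = 0.4762.
Payoff layer (t=1): V(1,0)=0.0000, V(1,1)=28.2000
Node (0,0) S=178.0000: V=(p*·28.2000+(1−p*)·0.0000)/1.03=13.0374; Δ=(28.2000−0.0000)/(202.9200−165.5400)=0.7544; B=V−Δ·S=-121.2483
Self-financing check: at every node Δ·S+B equals the discounted successor values.

(0,0): Delta=0.7544 Bond=-121.2483
V0=13.0374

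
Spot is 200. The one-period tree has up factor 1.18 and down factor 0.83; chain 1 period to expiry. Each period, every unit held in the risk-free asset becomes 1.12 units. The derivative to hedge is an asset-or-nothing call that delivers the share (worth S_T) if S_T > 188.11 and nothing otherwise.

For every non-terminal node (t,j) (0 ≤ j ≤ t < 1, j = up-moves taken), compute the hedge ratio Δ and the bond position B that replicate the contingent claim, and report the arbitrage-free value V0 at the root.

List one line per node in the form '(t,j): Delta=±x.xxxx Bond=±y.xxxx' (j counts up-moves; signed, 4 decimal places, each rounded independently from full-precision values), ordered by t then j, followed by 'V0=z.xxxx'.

Risk-neutral probability p* = (R−d)/(u−d) = (1.12−0.83)/(1.18−0.83) = 0.8286.
Terminal payoffs: V(1,0)=0.0000, V(1,1)=236.0000
(0,0): S=200.0000. Δ = (V_up−V_dn)/(S_up−S_dn) = (236.0000−0.0000)/(236.0000−166.0000) = 3.3714. V = [p*·236.0000 + (1−p*)·0.0000]/1.12 = 174.5918. B = V − Δ·S = -499.6939.
Root portfolio cost Δ·200+B reproduces V0=174.5918.

(0,0): Delta=3.3714 Bond=-499.6939
V0=174.5918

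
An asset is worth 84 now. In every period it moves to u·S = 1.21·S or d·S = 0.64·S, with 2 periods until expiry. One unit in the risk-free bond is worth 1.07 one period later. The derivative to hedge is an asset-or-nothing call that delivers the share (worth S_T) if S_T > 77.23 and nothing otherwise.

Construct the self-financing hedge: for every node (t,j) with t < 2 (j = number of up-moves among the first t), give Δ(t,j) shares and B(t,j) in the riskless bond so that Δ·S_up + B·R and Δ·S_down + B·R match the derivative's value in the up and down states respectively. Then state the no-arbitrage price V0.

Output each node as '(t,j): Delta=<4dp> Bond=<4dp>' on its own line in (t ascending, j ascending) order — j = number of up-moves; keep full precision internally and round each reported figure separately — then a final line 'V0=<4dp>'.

(0,0): Delta=1.8109 Bond=-90.9874
(1,0): Delta=0.0000 Bond=0.0000
(1,1): Delta=2.1228 Bond=-129.0540
V0=61.1322

The replicating-portfolio and risk-neutral prices coincide; use p* = (1.07−0.64)/(1.21−0.64) = 0.7544 for the latter.
At expiry t=2: V(2,0)=0.0000, V(2,1)=0.0000, V(2,2)=122.9844
  t=1,j=0: stock 53.7600 → up 65.0496 (V=0.0000), down 34.4064 (V=0.0000). Price 0.0000; hedge Δ=0.0000, bond B=0.0000.
  t=1,j=1: stock 101.6400 → up 122.9844 (V=122.9844), down 65.0496 (V=0.0000). Price 86.7081; hedge Δ=2.1228, bond B=-129.0540.
  t=0,j=0: stock 84.0000 → up 101.6400 (V=86.7081), down 53.7600 (V=0.0000). Price 61.1322; hedge Δ=1.8109, bond B=-90.9874.
Root portfolio cost Δ·84+B reproduces V0=61.1322.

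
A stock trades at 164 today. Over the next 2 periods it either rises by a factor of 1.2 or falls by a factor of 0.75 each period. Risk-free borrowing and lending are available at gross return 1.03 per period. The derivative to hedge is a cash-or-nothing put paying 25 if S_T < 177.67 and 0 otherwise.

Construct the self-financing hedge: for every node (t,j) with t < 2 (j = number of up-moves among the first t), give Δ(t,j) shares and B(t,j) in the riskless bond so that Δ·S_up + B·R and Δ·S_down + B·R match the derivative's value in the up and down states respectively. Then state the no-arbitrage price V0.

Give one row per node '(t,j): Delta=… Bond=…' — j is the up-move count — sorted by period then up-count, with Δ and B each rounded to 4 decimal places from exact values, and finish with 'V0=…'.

The replicating-portfolio and risk-neutral prices coincide; use p* = (1.03−0.75)/(1.2−0.75) = 0.6222 for the latter.
Terminal payoffs: V(2,0)=25.0000, V(2,1)=25.0000, V(2,2)=0.0000
Node (1,0) S=123.0000: V=(p*·25.0000+(1−p*)·25.0000)/1.03=24.2718; Δ=(25.0000−25.0000)/(147.6000−92.2500)=0.0000; B=V−Δ·S=24.2718
Node (1,1) S=196.8000: V=(p*·0.0000+(1−p*)·25.0000)/1.03=9.1694; Δ=(0.0000−25.0000)/(236.1600−147.6000)=-0.2823; B=V−Δ·S=64.7249
Node (0,0) S=164.0000: V=(p*·9.1694+(1−p*)·24.2718)/1.03=14.4415; Δ=(9.1694−24.2718)/(196.8000−123.0000)=-0.2046; B=V−Δ·S=48.0026
Self-financing check: at every node Δ·S+B equals the discounted successor values.

(0,0): Delta=-0.2046 Bond=48.0026
(1,0): Delta=0.0000 Bond=24.2718
(1,1): Delta=-0.2823 Bond=64.7249
V0=14.4415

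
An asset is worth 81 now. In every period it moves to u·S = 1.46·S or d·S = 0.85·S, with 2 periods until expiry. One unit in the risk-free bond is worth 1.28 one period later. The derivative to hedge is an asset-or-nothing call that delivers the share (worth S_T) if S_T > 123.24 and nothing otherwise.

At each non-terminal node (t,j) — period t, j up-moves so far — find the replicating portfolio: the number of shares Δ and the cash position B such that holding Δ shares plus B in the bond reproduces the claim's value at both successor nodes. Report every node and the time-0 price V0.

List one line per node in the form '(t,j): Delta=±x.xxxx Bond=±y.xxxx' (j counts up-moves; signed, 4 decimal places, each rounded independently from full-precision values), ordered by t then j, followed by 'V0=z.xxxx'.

(0,0): Delta=1.9244 Bond=-103.5139
(1,0): Delta=0.0000 Bond=0.0000
(1,1): Delta=2.3934 Bond=-187.9619
V0=52.3658

The replicating-portfolio and risk-neutral prices coincide; use p* = (1.28−0.85)/(1.46−0.85) = 0.7049 for the latter.
Payoff layer (t=2): V(2,0)=0.0000, V(2,1)=0.0000, V(2,2)=172.6596
(1,0): S=68.8500. Δ = (V_up−V_dn)/(S_up−S_dn) = (0.0000−0.0000)/(100.5210−58.5225) = 0.0000. V = [p*·0.0000 + (1−p*)·0.0000]/1.28 = 0.0000. B = V − Δ·S = 0.0000.
(1,1): S=118.2600. Δ = (V_up−V_dn)/(S_up−S_dn) = (172.6596−0.0000)/(172.6596−100.5210) = 2.3934. V = [p*·172.6596 + (1−p*)·0.0000]/1.28 = 95.0866. B = V − Δ·S = -187.9619.
(0,0): S=81.0000. Δ = (V_up−V_dn)/(S_up−S_dn) = (95.0866−0.0000)/(118.2600−68.8500) = 1.9244. V = [p*·95.0866 + (1−p*)·0.0000]/1.28 = 52.3658. B = V − Δ·S = -103.5139.
Check: Δ(0,0)·S0 + B(0,0) = 52.3658 = V0.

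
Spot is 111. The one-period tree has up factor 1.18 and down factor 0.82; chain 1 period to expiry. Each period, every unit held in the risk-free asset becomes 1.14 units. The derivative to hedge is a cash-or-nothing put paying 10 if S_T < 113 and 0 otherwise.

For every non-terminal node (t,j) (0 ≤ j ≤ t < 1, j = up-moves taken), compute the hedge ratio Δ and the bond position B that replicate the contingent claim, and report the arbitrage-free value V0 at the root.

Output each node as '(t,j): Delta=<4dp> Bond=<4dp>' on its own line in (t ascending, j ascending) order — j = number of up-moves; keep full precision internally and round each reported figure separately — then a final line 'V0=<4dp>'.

Under the risk-neutral measure, an up-move has probability p* = (R−d)/(u−d) = 0.8889 and values discount at R = 1.14.
Terminal payoffs: V(1,0)=10.0000, V(1,1)=0.0000
Node (0,0) S=111.0000: V=(p*·0.0000+(1−p*)·10.0000)/1.14=0.9747; Δ=(0.0000−10.0000)/(130.9800−91.0200)=-0.2503; B=V−Δ·S=28.7524
Each (Δ,B) replicates both successor values, so the strategy is self-financing and V0 is arbitrage-free.

(0,0): Delta=-0.2503 Bond=28.7524
V0=0.9747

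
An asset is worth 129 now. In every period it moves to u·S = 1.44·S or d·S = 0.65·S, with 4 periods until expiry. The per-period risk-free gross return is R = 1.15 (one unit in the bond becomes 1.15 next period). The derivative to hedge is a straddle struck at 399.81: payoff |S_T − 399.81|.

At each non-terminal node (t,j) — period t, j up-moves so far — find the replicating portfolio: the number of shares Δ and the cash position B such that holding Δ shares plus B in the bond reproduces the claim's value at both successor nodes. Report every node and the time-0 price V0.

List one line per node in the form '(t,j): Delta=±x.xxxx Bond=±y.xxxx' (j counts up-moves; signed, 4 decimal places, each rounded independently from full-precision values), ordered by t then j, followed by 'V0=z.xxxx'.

(0,0): Delta=-0.4934 Bond=191.6515
(1,0): Delta=-1.0000 Bond=262.8816
(1,1): Delta=-0.3607 Bond=195.7594
(2,0): Delta=-1.0000 Bond=302.3138
(2,1): Delta=-1.0000 Bond=302.3138
(2,2): Delta=-0.1933 Bond=180.3529
(3,0): Delta=-1.0000 Bond=347.6609
(3,1): Delta=-1.0000 Bond=347.6609
(3,2): Delta=-1.0000 Bond=347.6609
(3,3): Delta=0.0178 Bond=126.0579
V0=128.0090

No-arbitrage ⇒ martingale measure with p* = (R−d)/(u−d) = 0.6329.
Terminal values V(4,·): V(4,0)=376.7827, V(4,1)=348.7957, V(4,2)=286.7936, V(4,3)=149.4352, V(4,4)=154.8664
  t=3,j=0: stock 35.4266 → up 51.0143 (V=348.7957), down 23.0273 (V=376.7827). Price 312.2342; hedge Δ=-1.0000, bond B=347.6609.
  t=3,j=1: stock 78.4836 → up 113.0164 (V=286.7936), down 51.0143 (V=348.7957). Price 269.1773; hedge Δ=-1.0000, bond B=347.6609.
  t=3,j=2: stock 173.8714 → up 250.3748 (V=149.4352), down 113.0164 (V=286.7936). Price 173.7895; hedge Δ=-1.0000, bond B=347.6609.
  t=3,j=3: stock 385.1919 → up 554.6764 (V=154.8664), down 250.3748 (V=149.4352). Price 132.9328; hedge Δ=0.0178, bond B=126.0579.
  t=2,j=0: stock 54.5025 → up 78.4836 (V=269.1773), down 35.4266 (V=312.2342). Price 247.8113; hedge Δ=-1.0000, bond B=302.3138.
  t=2,j=1: stock 120.7440 → up 173.8714 (V=173.7895), down 78.4836 (V=269.1773). Price 181.5698; hedge Δ=-1.0000, bond B=302.3138.
  t=2,j=2: stock 267.4944 → up 385.1919 (V=132.9328), down 173.8714 (V=173.7895). Price 128.6355; hedge Δ=-0.1933, bond B=180.3529.
  t=1,j=0: stock 83.8500 → up 120.7440 (V=181.5698), down 54.5025 (V=247.8113). Price 179.0316; hedge Δ=-1.0000, bond B=262.8816.
  t=1,j=1: stock 185.7600 → up 267.4944 (V=128.6355), down 120.7440 (V=181.5698). Price 128.7540; hedge Δ=-0.3607, bond B=195.7594.
  t=0,j=0: stock 129.0000 → up 185.7600 (V=128.7540), down 83.8500 (V=179.0316). Price 128.0090; hedge Δ=-0.4934, bond B=191.6515.
The time-0 hedge costs 128.0090, which is the no-arbitrage price.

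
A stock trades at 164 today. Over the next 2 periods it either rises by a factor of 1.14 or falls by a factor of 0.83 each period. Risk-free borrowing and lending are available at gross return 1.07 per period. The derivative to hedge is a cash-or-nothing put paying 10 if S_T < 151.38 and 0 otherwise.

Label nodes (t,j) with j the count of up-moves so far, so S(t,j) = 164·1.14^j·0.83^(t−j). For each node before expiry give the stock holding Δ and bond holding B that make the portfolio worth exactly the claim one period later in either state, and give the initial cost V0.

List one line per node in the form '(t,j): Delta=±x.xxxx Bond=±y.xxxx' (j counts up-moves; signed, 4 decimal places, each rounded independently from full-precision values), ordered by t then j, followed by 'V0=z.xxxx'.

Risk-neutral probability p* = (R−d)/(u−d) = (1.07−0.83)/(1.14−0.83) = 0.7742.
Payoff layer (t=2): V(2,0)=10.0000, V(2,1)=0.0000, V(2,2)=0.0000
Node (1,0) S=136.1200: V=(p*·0.0000+(1−p*)·10.0000)/1.07=2.1103; Δ=(0.0000−10.0000)/(155.1768−112.9796)=-0.2370; B=V−Δ·S=34.3684
Node (1,1) S=186.9600: V=(p*·0.0000+(1−p*)·0.0000)/1.07=0.0000; Δ=(0.0000−0.0000)/(213.1344−155.1768)=0.0000; B=V−Δ·S=0.0000
Node (0,0) S=164.0000: V=(p*·0.0000+(1−p*)·2.1103)/1.07=0.4454; Δ=(0.0000−2.1103)/(186.9600−136.1200)=-0.0415; B=V−Δ·S=7.2529
Self-financing check: at every node Δ·S+B equals the discounted successor values.

(0,0): Delta=-0.0415 Bond=7.2529
(1,0): Delta=-0.2370 Bond=34.3684
(1,1): Delta=0.0000 Bond=0.0000
V0=0.4454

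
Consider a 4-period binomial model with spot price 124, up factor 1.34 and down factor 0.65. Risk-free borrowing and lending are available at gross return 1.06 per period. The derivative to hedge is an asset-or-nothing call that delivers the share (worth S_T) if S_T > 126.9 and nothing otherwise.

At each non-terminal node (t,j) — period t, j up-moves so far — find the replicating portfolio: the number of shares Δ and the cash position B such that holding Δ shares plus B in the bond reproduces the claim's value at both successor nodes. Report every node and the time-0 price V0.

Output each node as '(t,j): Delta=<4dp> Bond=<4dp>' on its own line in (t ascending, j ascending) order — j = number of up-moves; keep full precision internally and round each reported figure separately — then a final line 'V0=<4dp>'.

(0,0): Delta=1.2419 Bond=-62.1999
(1,0): Delta=1.0958 Bond=-54.1584
(1,1): Delta=1.2902 Bond=-73.9724
(2,0): Delta=0.0000 Bond=0.0000
(2,1): Delta=1.4588 Bond=-96.6133
(2,2): Delta=1.2344 Bond=-65.9798
(3,0): Delta=0.0000 Bond=0.0000
(3,1): Delta=0.0000 Bond=0.0000
(3,2): Delta=1.9420 Bond=-172.3486
(3,3): Delta=1.0000 Bond=0.0000
V0=91.7899

The replicating-portfolio and risk-neutral prices coincide; use p* = (1.06−0.65)/(1.34−0.65) = 0.5942 for the latter.
At expiry t=4: V(4,0)=0.0000, V(4,1)=0.0000, V(4,2)=0.0000, V(4,3)=193.9320, V(4,4)=399.7982
(3,0): S=34.0535. Δ = (V_up−V_dn)/(S_up−S_dn) = (0.0000−0.0000)/(45.6317−22.1348) = 0.0000. V = [p*·0.0000 + (1−p*)·0.0000]/1.06 = 0.0000. B = V − Δ·S = 0.0000.
(3,1): S=70.2026. Δ = (V_up−V_dn)/(S_up−S_dn) = (0.0000−0.0000)/(94.0715−45.6317) = 0.0000. V = [p*·0.0000 + (1−p*)·0.0000]/1.06 = 0.0000. B = V − Δ·S = 0.0000.
(3,2): S=144.7254. Δ = (V_up−V_dn)/(S_up−S_dn) = (193.9320−0.0000)/(193.9320−94.0715) = 1.9420. V = [p*·193.9320 + (1−p*)·0.0000]/1.06 = 108.7122. B = V − Δ·S = -172.3486.
(3,3): S=298.3569. Δ = (V_up−V_dn)/(S_up−S_dn) = (399.7982−193.9320)/(399.7982−193.9320) = 1.0000. V = [p*·399.7982 + (1−p*)·193.9320]/1.06 = 298.3569. B = V − Δ·S = 0.0000.
(2,0): S=52.3900. Δ = (V_up−V_dn)/(S_up−S_dn) = (0.0000−0.0000)/(70.2026−34.0535) = 0.0000. V = [p*·0.0000 + (1−p*)·0.0000]/1.06 = 0.0000. B = V − Δ·S = 0.0000.
(2,1): S=108.0040. Δ = (V_up−V_dn)/(S_up−S_dn) = (108.7122−0.0000)/(144.7254−70.2026) = 1.4588. V = [p*·108.7122 + (1−p*)·0.0000]/1.06 = 60.9407. B = V − Δ·S = -96.6133.
(2,2): S=222.6544. Δ = (V_up−V_dn)/(S_up−S_dn) = (298.3569−108.7122)/(298.3569−144.7254) = 1.2344. V = [p*·298.3569 + (1−p*)·108.7122]/1.06 = 208.8676. B = V − Δ·S = -65.9798.
(1,0): S=80.6000. Δ = (V_up−V_dn)/(S_up−S_dn) = (60.9407−0.0000)/(108.0040−52.3900) = 1.0958. V = [p*·60.9407 + (1−p*)·0.0000]/1.06 = 34.1614. B = V − Δ·S = -54.1584.
(1,1): S=166.1600. Δ = (V_up−V_dn)/(S_up−S_dn) = (208.8676−60.9407)/(222.6544−108.0040) = 1.2902. V = [p*·208.8676 + (1−p*)·60.9407]/1.06 = 140.4144. B = V − Δ·S = -73.9724.
(0,0): S=124.0000. Δ = (V_up−V_dn)/(S_up−S_dn) = (140.4144−34.1614)/(166.1600−80.6000) = 1.2419. V = [p*·140.4144 + (1−p*)·34.1614]/1.06 = 91.7899. B = V − Δ·S = -62.1999.
Root portfolio cost Δ·124+B reproduces V0=91.7899.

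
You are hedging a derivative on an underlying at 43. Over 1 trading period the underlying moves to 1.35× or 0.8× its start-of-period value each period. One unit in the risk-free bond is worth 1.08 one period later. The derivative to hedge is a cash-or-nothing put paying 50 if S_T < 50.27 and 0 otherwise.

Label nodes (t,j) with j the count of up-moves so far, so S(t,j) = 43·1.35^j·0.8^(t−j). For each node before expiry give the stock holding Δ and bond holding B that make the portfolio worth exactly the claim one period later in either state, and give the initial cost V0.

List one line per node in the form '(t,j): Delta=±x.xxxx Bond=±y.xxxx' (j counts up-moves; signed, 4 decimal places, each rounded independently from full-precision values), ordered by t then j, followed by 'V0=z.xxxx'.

No-arbitrage ⇒ martingale measure with p* = (R−d)/(u−d) = 0.5091.
Terminal payoffs: V(1,0)=50.0000, V(1,1)=0.0000
(0,0): S=43.0000. Δ = (V_up−V_dn)/(S_up−S_dn) = (0.0000−50.0000)/(58.0500−34.4000) = -2.1142. V = [p*·0.0000 + (1−p*)·50.0000]/1.08 = 22.7273. B = V − Δ·S = 113.6364.
Root portfolio cost Δ·43+B reproduces V0=22.7273.

(0,0): Delta=-2.1142 Bond=113.6364
V0=22.7273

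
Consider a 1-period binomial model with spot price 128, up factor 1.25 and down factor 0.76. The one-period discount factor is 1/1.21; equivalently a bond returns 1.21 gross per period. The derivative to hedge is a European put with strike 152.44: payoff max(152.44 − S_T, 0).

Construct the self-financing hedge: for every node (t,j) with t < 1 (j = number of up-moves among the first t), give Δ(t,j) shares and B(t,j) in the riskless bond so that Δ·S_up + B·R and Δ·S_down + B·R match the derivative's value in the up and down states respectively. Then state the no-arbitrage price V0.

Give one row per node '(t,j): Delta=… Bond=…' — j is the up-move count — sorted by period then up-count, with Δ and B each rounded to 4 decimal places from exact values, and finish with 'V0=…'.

Since d<R<u, set p* = (R−d)/(u−d) = 0.9184; price each node as the discounted p*-expectation of its children.
Terminal payoffs: V(1,0)=55.1600, V(1,1)=0.0000
Node (0,0) S=128.0000: V=(p*·0.0000+(1−p*)·55.1600)/1.21=3.7214; Δ=(0.0000−55.1600)/(160.0000−97.2800)=-0.8795; B=V−Δ·S=116.2928
Self-financing check: at every node Δ·S+B equals the discounted successor values.

(0,0): Delta=-0.8795 Bond=116.2928
V0=3.7214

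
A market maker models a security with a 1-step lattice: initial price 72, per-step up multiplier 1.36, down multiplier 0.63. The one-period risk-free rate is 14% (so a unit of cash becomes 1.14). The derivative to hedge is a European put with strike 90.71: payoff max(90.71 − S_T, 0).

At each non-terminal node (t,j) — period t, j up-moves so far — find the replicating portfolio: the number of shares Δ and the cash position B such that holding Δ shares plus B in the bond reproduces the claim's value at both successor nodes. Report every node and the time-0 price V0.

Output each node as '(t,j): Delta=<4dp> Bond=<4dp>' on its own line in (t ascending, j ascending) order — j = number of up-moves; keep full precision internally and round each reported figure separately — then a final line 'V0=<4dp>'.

(0,0): Delta=-0.8628 Bond=74.1120
V0=11.9887

Risk-neutral probability p* = (R−d)/(u−d) = (1.14−0.63)/(1.36−0.63) = 0.6986.
Terminal payoffs: V(1,0)=45.3500, V(1,1)=0.0000
  t=0,j=0: stock 72.0000 → up 97.9200 (V=0.0000), down 45.3600 (V=45.3500). Price 11.9887; hedge Δ=-0.8628, bond B=74.1120.
Each (Δ,B) replicates both successor values, so the strategy is self-financing and V0 is arbitrage-free.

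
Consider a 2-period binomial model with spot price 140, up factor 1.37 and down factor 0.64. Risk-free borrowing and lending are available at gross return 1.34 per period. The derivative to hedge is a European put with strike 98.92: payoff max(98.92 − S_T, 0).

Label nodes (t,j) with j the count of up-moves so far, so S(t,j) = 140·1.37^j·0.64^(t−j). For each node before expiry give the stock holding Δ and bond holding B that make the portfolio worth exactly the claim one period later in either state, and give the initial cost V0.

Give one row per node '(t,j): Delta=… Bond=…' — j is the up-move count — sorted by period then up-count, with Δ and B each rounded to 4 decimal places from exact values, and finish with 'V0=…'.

(0,0): Delta=-0.0125 Bond=1.7858
(1,0): Delta=-0.6356 Bond=58.2285
(1,1): Delta=0.0000 Bond=0.0000
V0=0.0391

Under the risk-neutral measure, an up-move has probability p* = (R−d)/(u−d) = 0.9589 and values discount at R = 1.34.
At expiry t=2: V(2,0)=41.5760, V(2,1)=0.0000, V(2,2)=0.0000
Node (1,0) S=89.6000: V=(p*·0.0000+(1−p*)·41.5760)/1.34=1.2751; Δ=(0.0000−41.5760)/(122.7520−57.3440)=-0.6356; B=V−Δ·S=58.2285
Node (1,1) S=191.8000: V=(p*·0.0000+(1−p*)·0.0000)/1.34=0.0000; Δ=(0.0000−0.0000)/(262.7660−122.7520)=0.0000; B=V−Δ·S=0.0000
Node (0,0) S=140.0000: V=(p*·0.0000+(1−p*)·1.2751)/1.34=0.0391; Δ=(0.0000−1.2751)/(191.8000−89.6000)=-0.0125; B=V−Δ·S=1.7858
The time-0 hedge costs 0.0391, which is the no-arbitrage price.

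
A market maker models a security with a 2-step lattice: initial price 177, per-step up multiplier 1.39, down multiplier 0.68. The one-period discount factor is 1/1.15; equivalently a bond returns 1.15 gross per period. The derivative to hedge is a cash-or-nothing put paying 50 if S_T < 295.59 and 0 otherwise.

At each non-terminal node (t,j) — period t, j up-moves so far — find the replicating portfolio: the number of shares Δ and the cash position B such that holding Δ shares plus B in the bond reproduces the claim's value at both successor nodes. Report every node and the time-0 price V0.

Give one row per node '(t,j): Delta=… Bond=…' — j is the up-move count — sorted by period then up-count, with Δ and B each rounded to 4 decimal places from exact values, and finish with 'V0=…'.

(0,0): Delta=-0.2290 Bond=61.7770
(1,0): Delta=0.0000 Bond=43.4783
(1,1): Delta=-0.2862 Bond=85.1194
V0=21.2398

No-arbitrage ⇒ martingale measure with p* = (R−d)/(u−d) = 0.6620.
Terminal payoffs: V(2,0)=50.0000, V(2,1)=50.0000, V(2,2)=0.0000
(1,0): S=120.3600. Δ = (V_up−V_dn)/(S_up−S_dn) = (50.0000−50.0000)/(167.3004−81.8448) = 0.0000. V = [p*·50.0000 + (1−p*)·50.0000]/1.15 = 43.4783. B = V − Δ·S = 43.4783.
(1,1): S=246.0300. Δ = (V_up−V_dn)/(S_up−S_dn) = (0.0000−50.0000)/(341.9817−167.3004) = -0.2862. V = [p*·0.0000 + (1−p*)·50.0000]/1.15 = 14.6969. B = V − Δ·S = 85.1194.
(0,0): S=177.0000. Δ = (V_up−V_dn)/(S_up−S_dn) = (14.6969−43.4783)/(246.0300−120.3600) = -0.2290. V = [p*·14.6969 + (1−p*)·43.4783]/1.15 = 21.2398. B = V − Δ·S = 61.7770.
Check: Δ(0,0)·S0 + B(0,0) = 21.2398 = V0.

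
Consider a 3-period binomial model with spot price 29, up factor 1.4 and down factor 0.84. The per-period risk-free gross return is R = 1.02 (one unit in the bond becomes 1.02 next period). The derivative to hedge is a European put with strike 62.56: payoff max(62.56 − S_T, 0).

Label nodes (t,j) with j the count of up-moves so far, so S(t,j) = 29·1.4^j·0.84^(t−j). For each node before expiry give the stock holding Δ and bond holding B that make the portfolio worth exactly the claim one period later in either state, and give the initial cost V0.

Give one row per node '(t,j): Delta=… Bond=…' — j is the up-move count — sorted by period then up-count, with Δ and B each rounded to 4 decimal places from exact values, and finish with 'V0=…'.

Since d<R<u, set p* = (R−d)/(u−d) = 0.3214; price each node as the discounted p*-expectation of its children.
At expiry t=3: V(3,0)=45.3716, V(3,1)=33.9126, V(3,2)=14.8144, V(3,3)=0.0000
  t=2,j=0: stock 20.4624 → up 28.6474 (V=33.9126), down 17.1884 (V=45.3716). Price 40.8709; hedge Δ=-1.0000, bond B=61.3333.
  t=2,j=1: stock 34.1040 → up 47.7456 (V=14.8144), down 28.6474 (V=33.9126). Price 27.2293; hedge Δ=-1.0000, bond B=61.3333.
  t=2,j=2: stock 56.8400 → up 79.5760 (V=0.0000), down 47.7456 (V=14.8144). Price 9.8555; hedge Δ=-0.4654, bond B=36.3098.
  t=1,j=0: stock 24.3600 → up 34.1040 (V=27.2293), down 20.4624 (V=40.8709). Price 35.7707; hedge Δ=-1.0000, bond B=60.1307.
  t=1,j=1: stock 40.6000 → up 56.8400 (V=9.8555), down 34.1040 (V=27.2293). Price 21.2205; hedge Δ=-0.7642, bond B=52.2452.
  t=0,j=0: stock 29.0000 → up 40.6000 (V=21.2205), down 24.3600 (V=35.7707). Price 30.4842; hedge Δ=-0.8960, bond B=56.4667.
The time-0 hedge costs 30.4842, which is the no-arbitrage price.

(0,0): Delta=-0.8960 Bond=56.4667
(1,0): Delta=-1.0000 Bond=60.1307
(1,1): Delta=-0.7642 Bond=52.2452
(2,0): Delta=-1.0000 Bond=61.3333
(2,1): Delta=-1.0000 Bond=61.3333
(2,2): Delta=-0.4654 Bond=36.3098
V0=30.4842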